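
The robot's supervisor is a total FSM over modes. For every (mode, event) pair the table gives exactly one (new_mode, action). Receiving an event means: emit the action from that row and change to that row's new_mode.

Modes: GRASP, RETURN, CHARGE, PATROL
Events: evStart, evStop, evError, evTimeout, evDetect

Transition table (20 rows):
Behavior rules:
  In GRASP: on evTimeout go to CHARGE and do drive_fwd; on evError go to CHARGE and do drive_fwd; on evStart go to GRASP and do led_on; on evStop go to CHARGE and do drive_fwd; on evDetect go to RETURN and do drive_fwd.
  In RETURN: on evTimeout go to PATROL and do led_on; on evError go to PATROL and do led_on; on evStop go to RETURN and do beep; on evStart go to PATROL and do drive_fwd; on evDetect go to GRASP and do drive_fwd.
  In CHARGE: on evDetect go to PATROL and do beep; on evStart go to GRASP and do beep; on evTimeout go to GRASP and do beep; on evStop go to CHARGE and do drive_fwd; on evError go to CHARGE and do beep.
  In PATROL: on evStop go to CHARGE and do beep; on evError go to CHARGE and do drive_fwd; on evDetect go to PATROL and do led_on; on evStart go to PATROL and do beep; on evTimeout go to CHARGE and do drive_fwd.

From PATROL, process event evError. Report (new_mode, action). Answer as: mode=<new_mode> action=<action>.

current mode = PATROL; filter table to that mode:
  (PATROL, evStop) → (CHARGE, beep)
  (PATROL, evError) → (CHARGE, drive_fwd)  ← event matches
  (PATROL, evDetect) → (PATROL, led_on)
  (PATROL, evStart) → (PATROL, beep)
  (PATROL, evTimeout) → (CHARGE, drive_fwd)
event = evError selects (CHARGE, drive_fwd)

mode=CHARGE action=drive_fwd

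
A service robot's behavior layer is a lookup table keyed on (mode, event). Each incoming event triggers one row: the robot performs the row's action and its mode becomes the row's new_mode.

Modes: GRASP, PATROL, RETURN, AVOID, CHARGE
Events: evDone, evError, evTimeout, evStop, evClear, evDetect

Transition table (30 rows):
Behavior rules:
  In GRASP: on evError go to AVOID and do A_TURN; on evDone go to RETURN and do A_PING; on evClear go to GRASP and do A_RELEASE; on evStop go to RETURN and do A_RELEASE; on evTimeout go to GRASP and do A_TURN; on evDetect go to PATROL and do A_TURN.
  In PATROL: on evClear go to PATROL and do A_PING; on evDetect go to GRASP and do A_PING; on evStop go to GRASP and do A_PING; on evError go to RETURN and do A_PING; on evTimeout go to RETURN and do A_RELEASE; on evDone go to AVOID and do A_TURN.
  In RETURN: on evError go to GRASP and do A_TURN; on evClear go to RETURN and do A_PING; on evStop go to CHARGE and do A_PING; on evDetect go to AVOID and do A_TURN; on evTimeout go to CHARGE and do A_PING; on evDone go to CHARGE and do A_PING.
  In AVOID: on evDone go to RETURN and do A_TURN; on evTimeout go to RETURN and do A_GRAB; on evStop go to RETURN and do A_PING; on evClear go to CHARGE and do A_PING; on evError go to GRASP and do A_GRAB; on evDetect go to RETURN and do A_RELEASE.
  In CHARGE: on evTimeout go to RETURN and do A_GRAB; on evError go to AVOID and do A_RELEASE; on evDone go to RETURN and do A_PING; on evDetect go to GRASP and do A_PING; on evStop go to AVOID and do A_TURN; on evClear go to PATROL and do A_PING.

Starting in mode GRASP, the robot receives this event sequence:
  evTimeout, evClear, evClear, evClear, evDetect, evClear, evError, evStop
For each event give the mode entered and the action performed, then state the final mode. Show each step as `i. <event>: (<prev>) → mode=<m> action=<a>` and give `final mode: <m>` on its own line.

1. evTimeout: (GRASP) → mode=GRASP action=A_TURN
2. evClear: (GRASP) → mode=GRASP action=A_RELEASE
3. evClear: (GRASP) → mode=GRASP action=A_RELEASE
4. evClear: (GRASP) → mode=GRASP action=A_RELEASE
5. evDetect: (GRASP) → mode=PATROL action=A_TURN
6. evClear: (PATROL) → mode=PATROL action=A_PING
7. evError: (PATROL) → mode=RETURN action=A_PING
8. evStop: (RETURN) → mode=CHARGE action=A_PING

final mode: CHARGE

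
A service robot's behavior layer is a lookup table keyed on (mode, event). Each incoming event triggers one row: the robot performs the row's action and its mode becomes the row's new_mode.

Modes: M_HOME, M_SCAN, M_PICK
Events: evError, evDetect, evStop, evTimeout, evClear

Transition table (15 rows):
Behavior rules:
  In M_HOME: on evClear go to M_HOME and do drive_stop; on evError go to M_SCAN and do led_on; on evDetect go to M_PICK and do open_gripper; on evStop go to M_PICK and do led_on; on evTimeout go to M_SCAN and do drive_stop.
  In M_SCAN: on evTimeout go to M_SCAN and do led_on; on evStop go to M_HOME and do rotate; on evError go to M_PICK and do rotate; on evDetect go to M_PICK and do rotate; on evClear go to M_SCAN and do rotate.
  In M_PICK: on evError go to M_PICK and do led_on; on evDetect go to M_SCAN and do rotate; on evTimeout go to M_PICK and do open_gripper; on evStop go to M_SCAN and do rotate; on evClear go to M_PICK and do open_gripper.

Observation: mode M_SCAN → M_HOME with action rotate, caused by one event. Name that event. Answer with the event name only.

try evError: (M_SCAN, evError) → (M_PICK, rotate)
try evDetect: (M_SCAN, evDetect) → (M_PICK, rotate)
try evStop: (M_SCAN, evStop) → (M_HOME, rotate)  ← matches
try evTimeout: (M_SCAN, evTimeout) → (M_SCAN, led_on)
try evClear: (M_SCAN, evClear) → (M_SCAN, rotate)

evStop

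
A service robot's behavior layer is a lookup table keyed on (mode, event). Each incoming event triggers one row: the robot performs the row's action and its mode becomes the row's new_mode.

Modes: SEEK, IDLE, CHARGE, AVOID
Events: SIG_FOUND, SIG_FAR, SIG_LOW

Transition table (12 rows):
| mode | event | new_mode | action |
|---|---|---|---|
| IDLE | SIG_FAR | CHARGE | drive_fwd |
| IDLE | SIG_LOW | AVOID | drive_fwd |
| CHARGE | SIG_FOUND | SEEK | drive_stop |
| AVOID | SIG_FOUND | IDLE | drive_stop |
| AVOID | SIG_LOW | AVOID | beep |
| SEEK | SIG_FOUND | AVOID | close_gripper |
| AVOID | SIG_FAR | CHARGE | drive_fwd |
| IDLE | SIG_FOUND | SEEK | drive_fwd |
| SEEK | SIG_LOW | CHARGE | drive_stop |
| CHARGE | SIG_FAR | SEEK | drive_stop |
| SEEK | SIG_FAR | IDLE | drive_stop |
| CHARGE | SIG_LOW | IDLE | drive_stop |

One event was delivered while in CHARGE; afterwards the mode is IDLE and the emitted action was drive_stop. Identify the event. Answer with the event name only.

try SIG_FOUND: (CHARGE, SIG_FOUND) → (SEEK, drive_stop)
try SIG_FAR: (CHARGE, SIG_FAR) → (SEEK, drive_stop)
try SIG_LOW: (CHARGE, SIG_LOW) → (IDLE, drive_stop)  ← matches

SIG_LOW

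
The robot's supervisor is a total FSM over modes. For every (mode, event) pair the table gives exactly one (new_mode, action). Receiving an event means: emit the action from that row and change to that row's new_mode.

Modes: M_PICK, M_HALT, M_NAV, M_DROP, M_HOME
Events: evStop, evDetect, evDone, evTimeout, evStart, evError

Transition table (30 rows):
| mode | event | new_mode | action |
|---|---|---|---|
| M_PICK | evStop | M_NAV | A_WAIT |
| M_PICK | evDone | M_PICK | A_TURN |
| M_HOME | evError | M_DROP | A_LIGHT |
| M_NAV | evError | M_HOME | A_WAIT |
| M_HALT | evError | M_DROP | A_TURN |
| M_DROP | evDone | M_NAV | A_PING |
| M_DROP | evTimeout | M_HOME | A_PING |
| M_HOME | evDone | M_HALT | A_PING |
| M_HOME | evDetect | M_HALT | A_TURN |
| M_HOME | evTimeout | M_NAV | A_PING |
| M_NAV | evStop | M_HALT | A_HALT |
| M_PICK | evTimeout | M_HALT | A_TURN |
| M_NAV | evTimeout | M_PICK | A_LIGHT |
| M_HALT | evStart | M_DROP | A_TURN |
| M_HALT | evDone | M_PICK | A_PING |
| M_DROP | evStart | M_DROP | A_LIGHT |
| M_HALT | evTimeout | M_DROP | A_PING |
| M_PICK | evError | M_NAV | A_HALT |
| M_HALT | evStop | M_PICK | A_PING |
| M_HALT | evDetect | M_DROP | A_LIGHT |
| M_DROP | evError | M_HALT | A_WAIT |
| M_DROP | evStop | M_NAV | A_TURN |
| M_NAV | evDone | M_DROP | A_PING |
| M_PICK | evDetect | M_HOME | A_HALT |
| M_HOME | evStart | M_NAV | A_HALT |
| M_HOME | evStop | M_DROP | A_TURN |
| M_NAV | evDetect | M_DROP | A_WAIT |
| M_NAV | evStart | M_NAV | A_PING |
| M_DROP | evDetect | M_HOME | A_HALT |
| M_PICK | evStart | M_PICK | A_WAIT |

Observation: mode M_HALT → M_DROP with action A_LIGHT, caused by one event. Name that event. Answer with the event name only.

try evStop: (M_HALT, evStop) → (M_PICK, A_PING)
try evDetect: (M_HALT, evDetect) → (M_DROP, A_LIGHT)  ← matches
try evDone: (M_HALT, evDone) → (M_PICK, A_PING)
try evTimeout: (M_HALT, evTimeout) → (M_DROP, A_PING)
try evStart: (M_HALT, evStart) → (M_DROP, A_TURN)
try evError: (M_HALT, evError) → (M_DROP, A_TURN)

evDetect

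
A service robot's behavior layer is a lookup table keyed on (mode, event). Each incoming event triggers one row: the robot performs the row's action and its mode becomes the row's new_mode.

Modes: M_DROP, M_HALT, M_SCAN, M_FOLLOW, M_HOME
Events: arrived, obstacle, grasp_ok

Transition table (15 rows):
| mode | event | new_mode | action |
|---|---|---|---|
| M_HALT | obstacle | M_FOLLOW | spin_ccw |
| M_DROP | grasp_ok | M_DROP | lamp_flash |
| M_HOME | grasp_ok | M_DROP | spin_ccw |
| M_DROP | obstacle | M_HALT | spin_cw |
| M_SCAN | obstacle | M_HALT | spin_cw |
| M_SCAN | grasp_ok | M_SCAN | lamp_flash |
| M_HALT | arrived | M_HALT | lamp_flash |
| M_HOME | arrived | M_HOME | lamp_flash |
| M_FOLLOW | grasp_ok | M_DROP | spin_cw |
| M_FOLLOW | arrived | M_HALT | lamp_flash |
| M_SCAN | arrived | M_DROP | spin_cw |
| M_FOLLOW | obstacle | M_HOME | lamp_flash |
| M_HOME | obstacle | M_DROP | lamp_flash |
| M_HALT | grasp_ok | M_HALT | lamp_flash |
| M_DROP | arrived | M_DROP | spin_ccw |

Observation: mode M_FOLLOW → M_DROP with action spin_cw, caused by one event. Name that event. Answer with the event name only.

try arrived: (M_FOLLOW, arrived) → (M_HALT, lamp_flash)
try obstacle: (M_FOLLOW, obstacle) → (M_HOME, lamp_flash)
try grasp_ok: (M_FOLLOW, grasp_ok) → (M_DROP, spin_cw)  ← matches

grasp_ok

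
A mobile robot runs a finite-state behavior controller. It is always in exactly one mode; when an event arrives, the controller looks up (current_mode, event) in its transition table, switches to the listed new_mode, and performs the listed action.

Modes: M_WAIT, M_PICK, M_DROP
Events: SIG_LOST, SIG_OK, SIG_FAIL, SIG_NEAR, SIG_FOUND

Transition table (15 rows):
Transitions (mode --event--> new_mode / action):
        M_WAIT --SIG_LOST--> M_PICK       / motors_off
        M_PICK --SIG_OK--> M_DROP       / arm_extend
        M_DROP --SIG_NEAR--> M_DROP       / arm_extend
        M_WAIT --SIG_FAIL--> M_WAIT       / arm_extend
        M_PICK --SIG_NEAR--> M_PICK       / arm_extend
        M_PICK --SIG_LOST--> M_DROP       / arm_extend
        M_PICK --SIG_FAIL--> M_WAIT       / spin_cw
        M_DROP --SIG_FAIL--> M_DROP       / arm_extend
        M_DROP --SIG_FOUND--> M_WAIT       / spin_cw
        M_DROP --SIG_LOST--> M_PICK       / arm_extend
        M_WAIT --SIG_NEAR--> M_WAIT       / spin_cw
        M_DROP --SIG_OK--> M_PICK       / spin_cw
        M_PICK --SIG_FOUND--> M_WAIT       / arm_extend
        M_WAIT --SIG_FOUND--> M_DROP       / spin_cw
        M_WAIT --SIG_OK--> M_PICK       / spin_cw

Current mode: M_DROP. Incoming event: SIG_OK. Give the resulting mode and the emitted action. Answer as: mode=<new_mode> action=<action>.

current mode = M_DROP; filter table to that mode:
  (M_DROP, SIG_NEAR) → (M_DROP, arm_extend)
  (M_DROP, SIG_FAIL) → (M_DROP, arm_extend)
  (M_DROP, SIG_FOUND) → (M_WAIT, spin_cw)
  (M_DROP, SIG_LOST) → (M_PICK, arm_extend)
  (M_DROP, SIG_OK) → (M_PICK, spin_cw)  ← event matches
event = SIG_OK selects (M_PICK, spin_cw)

mode=M_PICK action=spin_cw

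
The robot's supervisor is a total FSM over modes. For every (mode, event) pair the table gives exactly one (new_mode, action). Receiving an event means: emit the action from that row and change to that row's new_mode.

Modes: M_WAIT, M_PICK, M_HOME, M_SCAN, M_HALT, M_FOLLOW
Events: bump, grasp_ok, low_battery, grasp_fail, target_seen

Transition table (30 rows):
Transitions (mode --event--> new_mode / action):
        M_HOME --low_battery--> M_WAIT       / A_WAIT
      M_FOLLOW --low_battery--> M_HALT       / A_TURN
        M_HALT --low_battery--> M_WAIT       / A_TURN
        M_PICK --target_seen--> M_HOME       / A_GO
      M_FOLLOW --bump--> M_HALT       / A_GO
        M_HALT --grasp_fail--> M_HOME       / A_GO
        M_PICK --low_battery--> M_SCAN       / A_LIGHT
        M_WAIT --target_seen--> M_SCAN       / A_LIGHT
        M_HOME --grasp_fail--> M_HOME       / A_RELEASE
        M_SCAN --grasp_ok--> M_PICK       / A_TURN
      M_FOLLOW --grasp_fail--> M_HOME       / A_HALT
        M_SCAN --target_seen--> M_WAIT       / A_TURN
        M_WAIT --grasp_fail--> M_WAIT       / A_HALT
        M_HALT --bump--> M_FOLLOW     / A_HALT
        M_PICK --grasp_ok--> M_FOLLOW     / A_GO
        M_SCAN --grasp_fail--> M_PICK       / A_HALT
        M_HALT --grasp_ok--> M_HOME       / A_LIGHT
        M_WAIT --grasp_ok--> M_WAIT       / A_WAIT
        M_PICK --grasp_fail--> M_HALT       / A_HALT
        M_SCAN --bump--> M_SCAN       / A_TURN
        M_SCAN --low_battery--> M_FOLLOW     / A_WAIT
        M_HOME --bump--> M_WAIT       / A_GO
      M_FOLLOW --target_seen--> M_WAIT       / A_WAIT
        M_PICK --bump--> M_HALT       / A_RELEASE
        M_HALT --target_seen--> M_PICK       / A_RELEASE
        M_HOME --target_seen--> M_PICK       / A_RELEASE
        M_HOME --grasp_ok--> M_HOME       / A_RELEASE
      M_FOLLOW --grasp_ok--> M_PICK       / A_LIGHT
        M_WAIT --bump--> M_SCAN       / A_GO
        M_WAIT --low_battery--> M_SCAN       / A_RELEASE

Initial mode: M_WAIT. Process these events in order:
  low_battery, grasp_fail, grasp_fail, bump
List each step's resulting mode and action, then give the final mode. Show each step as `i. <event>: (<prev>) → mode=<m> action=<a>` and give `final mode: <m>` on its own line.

1. low_battery: (M_WAIT) → mode=M_SCAN action=A_RELEASE
2. grasp_fail: (M_SCAN) → mode=M_PICK action=A_HALT
3. grasp_fail: (M_PICK) → mode=M_HALT action=A_HALT
4. bump: (M_HALT) → mode=M_FOLLOW action=A_HALT

final mode: M_FOLLOW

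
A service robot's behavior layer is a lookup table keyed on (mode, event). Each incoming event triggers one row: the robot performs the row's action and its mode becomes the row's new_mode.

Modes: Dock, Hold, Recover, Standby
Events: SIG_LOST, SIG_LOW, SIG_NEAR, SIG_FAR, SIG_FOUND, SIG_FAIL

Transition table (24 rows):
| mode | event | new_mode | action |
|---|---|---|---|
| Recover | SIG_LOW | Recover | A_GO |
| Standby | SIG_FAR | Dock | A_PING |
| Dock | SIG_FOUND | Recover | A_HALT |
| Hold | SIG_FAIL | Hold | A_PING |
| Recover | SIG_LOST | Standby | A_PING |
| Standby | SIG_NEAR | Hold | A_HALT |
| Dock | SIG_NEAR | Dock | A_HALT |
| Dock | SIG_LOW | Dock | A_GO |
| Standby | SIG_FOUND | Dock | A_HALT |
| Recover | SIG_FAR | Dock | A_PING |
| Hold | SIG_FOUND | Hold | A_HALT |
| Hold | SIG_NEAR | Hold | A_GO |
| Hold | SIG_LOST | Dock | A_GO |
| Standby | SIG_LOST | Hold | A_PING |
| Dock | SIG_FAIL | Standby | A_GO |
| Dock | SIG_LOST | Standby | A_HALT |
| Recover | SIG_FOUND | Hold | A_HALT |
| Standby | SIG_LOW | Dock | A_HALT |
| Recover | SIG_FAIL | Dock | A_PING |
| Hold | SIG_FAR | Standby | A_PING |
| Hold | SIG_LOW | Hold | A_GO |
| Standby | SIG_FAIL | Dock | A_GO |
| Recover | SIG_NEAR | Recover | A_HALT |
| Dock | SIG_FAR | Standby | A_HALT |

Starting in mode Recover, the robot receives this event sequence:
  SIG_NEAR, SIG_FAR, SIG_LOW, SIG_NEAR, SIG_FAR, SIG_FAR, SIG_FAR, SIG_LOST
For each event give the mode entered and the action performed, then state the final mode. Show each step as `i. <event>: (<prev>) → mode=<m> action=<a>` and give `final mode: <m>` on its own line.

final mode: Hold

1. SIG_NEAR: (Recover) → mode=Recover action=A_HALT
2. SIG_FAR: (Recover) → mode=Dock action=A_PING
3. SIG_LOW: (Dock) → mode=Dock action=A_GO
4. SIG_NEAR: (Dock) → mode=Dock action=A_HALT
5. SIG_FAR: (Dock) → mode=Standby action=A_HALT
6. SIG_FAR: (Standby) → mode=Dock action=A_PING
7. SIG_FAR: (Dock) → mode=Standby action=A_HALT
8. SIG_LOST: (Standby) → mode=Hold action=A_PING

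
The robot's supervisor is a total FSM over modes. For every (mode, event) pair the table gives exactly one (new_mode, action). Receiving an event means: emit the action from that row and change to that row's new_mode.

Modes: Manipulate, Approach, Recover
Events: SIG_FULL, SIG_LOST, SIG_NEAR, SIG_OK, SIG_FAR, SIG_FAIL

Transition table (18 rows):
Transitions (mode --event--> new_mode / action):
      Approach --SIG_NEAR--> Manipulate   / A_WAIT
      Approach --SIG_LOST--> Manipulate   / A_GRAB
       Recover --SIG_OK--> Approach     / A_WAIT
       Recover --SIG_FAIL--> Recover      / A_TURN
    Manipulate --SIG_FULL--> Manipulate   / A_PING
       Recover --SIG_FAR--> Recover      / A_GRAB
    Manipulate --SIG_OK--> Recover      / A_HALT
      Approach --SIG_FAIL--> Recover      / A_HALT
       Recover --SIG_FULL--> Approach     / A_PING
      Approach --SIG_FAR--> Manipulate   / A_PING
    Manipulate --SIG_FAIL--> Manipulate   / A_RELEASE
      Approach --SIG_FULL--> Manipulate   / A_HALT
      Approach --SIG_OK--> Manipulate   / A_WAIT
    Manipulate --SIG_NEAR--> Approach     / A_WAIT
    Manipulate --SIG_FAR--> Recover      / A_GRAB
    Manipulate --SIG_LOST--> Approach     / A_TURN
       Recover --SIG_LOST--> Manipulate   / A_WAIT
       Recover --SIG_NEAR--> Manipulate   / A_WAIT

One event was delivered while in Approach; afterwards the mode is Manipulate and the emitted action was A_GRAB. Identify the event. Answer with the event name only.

try SIG_FULL: (Approach, SIG_FULL) → (Manipulate, A_HALT)
try SIG_LOST: (Approach, SIG_LOST) → (Manipulate, A_GRAB)  ← matches
try SIG_NEAR: (Approach, SIG_NEAR) → (Manipulate, A_WAIT)
try SIG_OK: (Approach, SIG_OK) → (Manipulate, A_WAIT)
try SIG_FAR: (Approach, SIG_FAR) → (Manipulate, A_PING)
try SIG_FAIL: (Approach, SIG_FAIL) → (Recover, A_HALT)

SIG_LOST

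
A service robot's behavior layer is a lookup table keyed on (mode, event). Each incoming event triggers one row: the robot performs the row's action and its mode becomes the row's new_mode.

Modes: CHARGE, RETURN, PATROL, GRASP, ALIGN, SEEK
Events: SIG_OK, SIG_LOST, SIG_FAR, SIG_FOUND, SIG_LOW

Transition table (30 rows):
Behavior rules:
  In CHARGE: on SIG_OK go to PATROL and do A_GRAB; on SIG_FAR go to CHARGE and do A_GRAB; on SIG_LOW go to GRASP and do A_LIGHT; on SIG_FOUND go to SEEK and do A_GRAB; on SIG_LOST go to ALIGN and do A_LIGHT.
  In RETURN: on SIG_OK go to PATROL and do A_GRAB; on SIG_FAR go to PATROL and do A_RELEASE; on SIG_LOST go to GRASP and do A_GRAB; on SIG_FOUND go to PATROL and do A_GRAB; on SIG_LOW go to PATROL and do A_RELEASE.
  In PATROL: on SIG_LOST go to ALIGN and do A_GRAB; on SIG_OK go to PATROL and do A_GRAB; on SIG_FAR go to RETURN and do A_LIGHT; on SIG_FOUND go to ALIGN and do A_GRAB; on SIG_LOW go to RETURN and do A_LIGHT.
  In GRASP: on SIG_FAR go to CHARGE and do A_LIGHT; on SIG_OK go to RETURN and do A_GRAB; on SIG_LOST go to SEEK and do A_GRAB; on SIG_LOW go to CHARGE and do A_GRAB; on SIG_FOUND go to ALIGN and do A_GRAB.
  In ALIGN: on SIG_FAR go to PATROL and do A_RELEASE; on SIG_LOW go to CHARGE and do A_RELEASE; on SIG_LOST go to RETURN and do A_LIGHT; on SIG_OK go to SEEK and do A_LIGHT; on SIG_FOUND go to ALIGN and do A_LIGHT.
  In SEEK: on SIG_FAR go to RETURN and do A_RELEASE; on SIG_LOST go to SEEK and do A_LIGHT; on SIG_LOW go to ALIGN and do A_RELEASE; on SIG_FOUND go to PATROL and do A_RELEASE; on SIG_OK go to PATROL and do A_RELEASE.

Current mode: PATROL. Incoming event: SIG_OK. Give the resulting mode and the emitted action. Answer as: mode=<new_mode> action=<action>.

mode=PATROL action=A_GRAB

current mode = PATROL; filter table to that mode:
  (PATROL, SIG_LOST) → (ALIGN, A_GRAB)
  (PATROL, SIG_OK) → (PATROL, A_GRAB)  ← event matches
  (PATROL, SIG_FAR) → (RETURN, A_LIGHT)
  (PATROL, SIG_FOUND) → (ALIGN, A_GRAB)
  (PATROL, SIG_LOW) → (RETURN, A_LIGHT)
event = SIG_OK selects (PATROL, A_GRAB)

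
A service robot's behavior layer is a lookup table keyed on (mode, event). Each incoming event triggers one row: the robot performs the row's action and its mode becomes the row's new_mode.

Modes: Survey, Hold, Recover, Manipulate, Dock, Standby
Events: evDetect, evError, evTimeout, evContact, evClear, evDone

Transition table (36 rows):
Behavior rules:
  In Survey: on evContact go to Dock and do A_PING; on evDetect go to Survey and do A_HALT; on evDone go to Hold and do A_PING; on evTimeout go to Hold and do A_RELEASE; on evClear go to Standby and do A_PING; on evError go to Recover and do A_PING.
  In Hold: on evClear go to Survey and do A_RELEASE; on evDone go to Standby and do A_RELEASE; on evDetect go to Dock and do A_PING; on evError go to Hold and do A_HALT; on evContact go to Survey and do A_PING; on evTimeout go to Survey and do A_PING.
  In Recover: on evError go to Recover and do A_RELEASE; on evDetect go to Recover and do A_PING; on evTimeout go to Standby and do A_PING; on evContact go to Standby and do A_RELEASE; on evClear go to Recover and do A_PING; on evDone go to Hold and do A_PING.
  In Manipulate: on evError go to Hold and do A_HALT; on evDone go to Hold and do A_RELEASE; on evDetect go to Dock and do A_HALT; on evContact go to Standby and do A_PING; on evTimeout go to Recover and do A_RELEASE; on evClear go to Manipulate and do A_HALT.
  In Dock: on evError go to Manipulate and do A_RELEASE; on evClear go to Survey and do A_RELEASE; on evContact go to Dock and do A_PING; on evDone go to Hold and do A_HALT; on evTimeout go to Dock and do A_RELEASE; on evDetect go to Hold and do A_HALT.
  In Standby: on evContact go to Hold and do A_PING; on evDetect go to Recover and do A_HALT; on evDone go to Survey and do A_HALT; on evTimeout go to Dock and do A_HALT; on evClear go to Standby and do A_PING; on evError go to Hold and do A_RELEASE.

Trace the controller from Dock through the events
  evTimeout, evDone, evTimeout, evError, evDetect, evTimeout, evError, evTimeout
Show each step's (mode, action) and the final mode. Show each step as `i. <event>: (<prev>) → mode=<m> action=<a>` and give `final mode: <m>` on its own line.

1. evTimeout: (Dock) → mode=Dock action=A_RELEASE
2. evDone: (Dock) → mode=Hold action=A_HALT
3. evTimeout: (Hold) → mode=Survey action=A_PING
4. evError: (Survey) → mode=Recover action=A_PING
5. evDetect: (Recover) → mode=Recover action=A_PING
6. evTimeout: (Recover) → mode=Standby action=A_PING
7. evError: (Standby) → mode=Hold action=A_RELEASE
8. evTimeout: (Hold) → mode=Survey action=A_PING

final mode: Survey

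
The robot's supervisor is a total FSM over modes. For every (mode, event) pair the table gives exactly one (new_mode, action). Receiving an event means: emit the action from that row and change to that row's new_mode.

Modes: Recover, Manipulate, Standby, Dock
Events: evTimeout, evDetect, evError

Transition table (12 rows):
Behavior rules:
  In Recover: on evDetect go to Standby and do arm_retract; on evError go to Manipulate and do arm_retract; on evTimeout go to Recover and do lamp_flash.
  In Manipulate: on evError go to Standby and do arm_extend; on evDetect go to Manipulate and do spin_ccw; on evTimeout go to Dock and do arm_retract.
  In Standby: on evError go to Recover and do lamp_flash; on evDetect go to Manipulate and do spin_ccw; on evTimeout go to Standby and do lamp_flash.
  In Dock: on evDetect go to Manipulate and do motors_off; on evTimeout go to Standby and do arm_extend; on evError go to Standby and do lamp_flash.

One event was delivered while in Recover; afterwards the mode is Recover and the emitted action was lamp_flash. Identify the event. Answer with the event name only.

evTimeout

try evTimeout: (Recover, evTimeout) → (Recover, lamp_flash)  ← matches
try evDetect: (Recover, evDetect) → (Standby, arm_retract)
try evError: (Recover, evError) → (Manipulate, arm_retract)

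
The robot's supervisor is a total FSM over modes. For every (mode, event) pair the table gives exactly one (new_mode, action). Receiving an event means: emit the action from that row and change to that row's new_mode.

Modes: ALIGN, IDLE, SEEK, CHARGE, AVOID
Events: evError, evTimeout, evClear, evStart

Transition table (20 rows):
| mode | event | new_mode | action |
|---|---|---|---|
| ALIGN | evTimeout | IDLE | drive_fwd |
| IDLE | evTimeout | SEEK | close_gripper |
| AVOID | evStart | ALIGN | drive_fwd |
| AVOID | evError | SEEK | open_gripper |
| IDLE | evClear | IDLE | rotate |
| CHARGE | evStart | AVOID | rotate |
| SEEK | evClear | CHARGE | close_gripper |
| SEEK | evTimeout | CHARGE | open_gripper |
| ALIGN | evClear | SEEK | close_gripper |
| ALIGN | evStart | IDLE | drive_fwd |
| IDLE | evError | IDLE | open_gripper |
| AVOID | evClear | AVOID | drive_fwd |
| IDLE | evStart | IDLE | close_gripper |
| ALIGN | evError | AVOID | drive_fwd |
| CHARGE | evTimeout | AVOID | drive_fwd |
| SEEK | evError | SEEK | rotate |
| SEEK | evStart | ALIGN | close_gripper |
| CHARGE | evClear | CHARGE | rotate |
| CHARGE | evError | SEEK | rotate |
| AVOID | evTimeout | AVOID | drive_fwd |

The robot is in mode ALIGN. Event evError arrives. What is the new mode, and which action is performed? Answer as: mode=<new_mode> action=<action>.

mode=AVOID action=drive_fwd

current mode = ALIGN; filter table to that mode:
  (ALIGN, evTimeout) → (IDLE, drive_fwd)
  (ALIGN, evClear) → (SEEK, close_gripper)
  (ALIGN, evStart) → (IDLE, drive_fwd)
  (ALIGN, evError) → (AVOID, drive_fwd)  ← event matches
event = evError selects (AVOID, drive_fwd)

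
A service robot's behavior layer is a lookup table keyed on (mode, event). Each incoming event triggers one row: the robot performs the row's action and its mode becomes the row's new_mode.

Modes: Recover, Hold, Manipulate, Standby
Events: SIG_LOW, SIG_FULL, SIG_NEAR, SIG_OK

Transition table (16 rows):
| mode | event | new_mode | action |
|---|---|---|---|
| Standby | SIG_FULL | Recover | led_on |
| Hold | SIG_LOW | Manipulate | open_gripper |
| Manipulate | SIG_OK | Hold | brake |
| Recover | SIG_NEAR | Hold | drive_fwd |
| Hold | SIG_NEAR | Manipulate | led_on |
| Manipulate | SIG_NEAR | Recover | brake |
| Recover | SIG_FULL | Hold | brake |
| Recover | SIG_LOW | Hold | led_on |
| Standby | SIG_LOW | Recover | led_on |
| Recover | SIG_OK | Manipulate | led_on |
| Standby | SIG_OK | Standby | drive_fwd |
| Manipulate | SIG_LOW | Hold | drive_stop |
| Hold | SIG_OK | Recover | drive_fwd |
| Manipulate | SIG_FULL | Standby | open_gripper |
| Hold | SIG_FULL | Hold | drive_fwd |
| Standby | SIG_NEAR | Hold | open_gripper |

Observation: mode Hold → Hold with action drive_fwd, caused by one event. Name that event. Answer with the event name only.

SIG_FULL

try SIG_LOW: (Hold, SIG_LOW) → (Manipulate, open_gripper)
try SIG_FULL: (Hold, SIG_FULL) → (Hold, drive_fwd)  ← matches
try SIG_NEAR: (Hold, SIG_NEAR) → (Manipulate, led_on)
try SIG_OK: (Hold, SIG_OK) → (Recover, drive_fwd)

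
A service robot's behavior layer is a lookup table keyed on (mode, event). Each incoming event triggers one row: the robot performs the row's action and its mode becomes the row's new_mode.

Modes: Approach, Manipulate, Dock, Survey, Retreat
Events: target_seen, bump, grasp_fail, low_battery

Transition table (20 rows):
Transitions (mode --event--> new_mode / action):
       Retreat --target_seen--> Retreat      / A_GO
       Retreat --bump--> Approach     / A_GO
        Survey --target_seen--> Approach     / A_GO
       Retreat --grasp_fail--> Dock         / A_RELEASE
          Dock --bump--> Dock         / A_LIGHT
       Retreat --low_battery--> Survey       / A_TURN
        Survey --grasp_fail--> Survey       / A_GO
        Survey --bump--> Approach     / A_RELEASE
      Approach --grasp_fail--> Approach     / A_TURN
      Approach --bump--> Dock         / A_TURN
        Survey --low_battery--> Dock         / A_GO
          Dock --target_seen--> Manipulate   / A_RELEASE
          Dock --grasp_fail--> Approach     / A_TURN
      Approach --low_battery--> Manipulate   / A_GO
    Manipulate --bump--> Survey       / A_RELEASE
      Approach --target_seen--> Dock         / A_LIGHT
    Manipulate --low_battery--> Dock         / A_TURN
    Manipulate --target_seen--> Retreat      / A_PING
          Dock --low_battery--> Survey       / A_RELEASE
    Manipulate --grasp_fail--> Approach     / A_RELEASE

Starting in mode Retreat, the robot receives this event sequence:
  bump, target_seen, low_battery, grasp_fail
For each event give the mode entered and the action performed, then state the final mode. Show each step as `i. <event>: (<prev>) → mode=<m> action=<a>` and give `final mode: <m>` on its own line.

1. bump: (Retreat) → mode=Approach action=A_GO
2. target_seen: (Approach) → mode=Dock action=A_LIGHT
3. low_battery: (Dock) → mode=Survey action=A_RELEASE
4. grasp_fail: (Survey) → mode=Survey action=A_GO

final mode: Survey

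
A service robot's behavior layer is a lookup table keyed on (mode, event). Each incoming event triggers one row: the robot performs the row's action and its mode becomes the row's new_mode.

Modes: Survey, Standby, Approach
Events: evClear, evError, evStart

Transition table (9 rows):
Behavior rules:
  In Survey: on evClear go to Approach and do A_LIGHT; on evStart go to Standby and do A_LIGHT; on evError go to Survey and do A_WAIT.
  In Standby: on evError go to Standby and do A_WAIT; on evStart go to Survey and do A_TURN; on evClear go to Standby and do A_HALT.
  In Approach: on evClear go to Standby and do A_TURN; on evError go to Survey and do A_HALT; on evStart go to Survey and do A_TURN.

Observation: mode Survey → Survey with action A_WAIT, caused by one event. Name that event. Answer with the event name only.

try evClear: (Survey, evClear) → (Approach, A_LIGHT)
try evError: (Survey, evError) → (Survey, A_WAIT)  ← matches
try evStart: (Survey, evStart) → (Standby, A_LIGHT)

evError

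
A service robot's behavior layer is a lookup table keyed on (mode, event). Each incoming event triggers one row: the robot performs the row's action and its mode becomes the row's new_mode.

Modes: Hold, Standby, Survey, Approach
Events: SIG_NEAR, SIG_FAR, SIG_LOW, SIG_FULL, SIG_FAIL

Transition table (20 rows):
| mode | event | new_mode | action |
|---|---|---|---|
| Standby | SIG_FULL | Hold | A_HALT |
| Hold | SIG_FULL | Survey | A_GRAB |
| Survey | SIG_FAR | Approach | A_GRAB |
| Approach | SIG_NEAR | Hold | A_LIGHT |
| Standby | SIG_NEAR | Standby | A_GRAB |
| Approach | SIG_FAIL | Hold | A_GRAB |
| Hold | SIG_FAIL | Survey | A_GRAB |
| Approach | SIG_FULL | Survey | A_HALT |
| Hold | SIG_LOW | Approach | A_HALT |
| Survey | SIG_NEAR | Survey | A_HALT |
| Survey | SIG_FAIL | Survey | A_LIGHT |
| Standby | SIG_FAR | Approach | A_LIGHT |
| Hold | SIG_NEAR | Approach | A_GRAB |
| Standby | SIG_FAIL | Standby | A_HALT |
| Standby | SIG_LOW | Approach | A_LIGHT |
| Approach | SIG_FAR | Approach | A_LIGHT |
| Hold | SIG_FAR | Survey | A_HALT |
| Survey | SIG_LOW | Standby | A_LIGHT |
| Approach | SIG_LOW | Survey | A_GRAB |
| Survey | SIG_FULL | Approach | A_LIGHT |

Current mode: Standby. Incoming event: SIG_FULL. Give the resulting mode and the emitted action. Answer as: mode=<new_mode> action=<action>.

current mode = Standby; filter table to that mode:
  (Standby, SIG_FULL) → (Hold, A_HALT)  ← event matches
  (Standby, SIG_NEAR) → (Standby, A_GRAB)
  (Standby, SIG_FAR) → (Approach, A_LIGHT)
  (Standby, SIG_FAIL) → (Standby, A_HALT)
  (Standby, SIG_LOW) → (Approach, A_LIGHT)
event = SIG_FULL selects (Hold, A_HALT)

mode=Hold action=A_HALT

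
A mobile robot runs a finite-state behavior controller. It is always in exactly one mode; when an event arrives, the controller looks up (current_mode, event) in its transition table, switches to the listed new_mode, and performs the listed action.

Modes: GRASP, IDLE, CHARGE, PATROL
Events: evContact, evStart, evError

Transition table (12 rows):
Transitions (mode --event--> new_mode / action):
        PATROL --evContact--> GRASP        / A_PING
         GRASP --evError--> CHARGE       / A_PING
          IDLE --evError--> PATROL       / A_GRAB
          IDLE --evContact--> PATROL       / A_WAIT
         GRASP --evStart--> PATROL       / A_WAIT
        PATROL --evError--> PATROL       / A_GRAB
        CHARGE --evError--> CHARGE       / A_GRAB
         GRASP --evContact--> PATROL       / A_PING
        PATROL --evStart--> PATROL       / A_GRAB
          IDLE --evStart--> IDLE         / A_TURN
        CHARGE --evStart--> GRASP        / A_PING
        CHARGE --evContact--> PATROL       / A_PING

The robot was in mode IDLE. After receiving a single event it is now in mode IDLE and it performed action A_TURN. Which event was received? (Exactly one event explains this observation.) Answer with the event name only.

try evContact: (IDLE, evContact) → (PATROL, A_WAIT)
try evStart: (IDLE, evStart) → (IDLE, A_TURN)  ← matches
try evError: (IDLE, evError) → (PATROL, A_GRAB)

evStart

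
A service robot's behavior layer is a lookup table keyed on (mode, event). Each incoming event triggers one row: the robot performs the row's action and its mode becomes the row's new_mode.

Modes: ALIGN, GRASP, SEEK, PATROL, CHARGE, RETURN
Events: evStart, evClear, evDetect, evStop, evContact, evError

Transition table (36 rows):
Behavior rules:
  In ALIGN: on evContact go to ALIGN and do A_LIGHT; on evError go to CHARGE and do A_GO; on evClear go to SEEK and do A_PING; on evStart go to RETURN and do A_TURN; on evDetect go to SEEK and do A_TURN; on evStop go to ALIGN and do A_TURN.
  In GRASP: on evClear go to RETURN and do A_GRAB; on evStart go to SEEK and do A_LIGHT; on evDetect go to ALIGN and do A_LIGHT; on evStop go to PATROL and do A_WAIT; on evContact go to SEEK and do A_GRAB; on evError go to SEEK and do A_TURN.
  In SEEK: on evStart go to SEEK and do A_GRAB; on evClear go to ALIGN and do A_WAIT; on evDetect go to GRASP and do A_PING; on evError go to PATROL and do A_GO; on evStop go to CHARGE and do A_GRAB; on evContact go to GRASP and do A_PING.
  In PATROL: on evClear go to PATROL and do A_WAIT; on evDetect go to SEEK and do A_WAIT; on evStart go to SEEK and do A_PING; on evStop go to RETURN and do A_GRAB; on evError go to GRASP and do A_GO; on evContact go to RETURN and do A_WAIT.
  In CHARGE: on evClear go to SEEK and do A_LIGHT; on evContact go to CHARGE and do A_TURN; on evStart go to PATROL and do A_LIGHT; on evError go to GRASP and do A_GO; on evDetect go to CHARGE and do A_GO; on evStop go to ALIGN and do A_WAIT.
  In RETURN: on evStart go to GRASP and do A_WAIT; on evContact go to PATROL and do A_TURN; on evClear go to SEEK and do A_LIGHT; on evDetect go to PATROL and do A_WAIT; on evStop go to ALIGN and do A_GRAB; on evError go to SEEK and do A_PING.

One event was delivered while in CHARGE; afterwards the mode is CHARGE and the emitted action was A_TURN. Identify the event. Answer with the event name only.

try evStart: (CHARGE, evStart) → (PATROL, A_LIGHT)
try evClear: (CHARGE, evClear) → (SEEK, A_LIGHT)
try evDetect: (CHARGE, evDetect) → (CHARGE, A_GO)
try evStop: (CHARGE, evStop) → (ALIGN, A_WAIT)
try evContact: (CHARGE, evContact) → (CHARGE, A_TURN)  ← matches
try evError: (CHARGE, evError) → (GRASP, A_GO)

evContact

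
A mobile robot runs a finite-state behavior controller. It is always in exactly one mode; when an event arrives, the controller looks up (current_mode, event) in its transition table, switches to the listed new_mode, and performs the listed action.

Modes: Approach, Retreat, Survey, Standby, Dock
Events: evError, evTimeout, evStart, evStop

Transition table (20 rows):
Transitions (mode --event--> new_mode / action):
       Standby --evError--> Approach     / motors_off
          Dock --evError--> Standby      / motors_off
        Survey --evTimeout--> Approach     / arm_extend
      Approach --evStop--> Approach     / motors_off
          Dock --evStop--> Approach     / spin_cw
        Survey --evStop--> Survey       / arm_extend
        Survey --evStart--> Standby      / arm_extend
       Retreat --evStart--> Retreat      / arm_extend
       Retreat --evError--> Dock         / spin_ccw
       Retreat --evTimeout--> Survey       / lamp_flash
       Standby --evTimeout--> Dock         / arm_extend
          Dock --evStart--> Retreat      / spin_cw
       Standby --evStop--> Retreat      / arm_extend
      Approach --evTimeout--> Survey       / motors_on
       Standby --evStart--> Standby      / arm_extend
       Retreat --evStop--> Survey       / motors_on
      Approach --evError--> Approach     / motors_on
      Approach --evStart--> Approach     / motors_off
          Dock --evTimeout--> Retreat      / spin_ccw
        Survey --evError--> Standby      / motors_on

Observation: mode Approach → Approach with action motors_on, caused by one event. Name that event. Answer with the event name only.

evError

try evError: (Approach, evError) → (Approach, motors_on)  ← matches
try evTimeout: (Approach, evTimeout) → (Survey, motors_on)
try evStart: (Approach, evStart) → (Approach, motors_off)
try evStop: (Approach, evStop) → (Approach, motors_off)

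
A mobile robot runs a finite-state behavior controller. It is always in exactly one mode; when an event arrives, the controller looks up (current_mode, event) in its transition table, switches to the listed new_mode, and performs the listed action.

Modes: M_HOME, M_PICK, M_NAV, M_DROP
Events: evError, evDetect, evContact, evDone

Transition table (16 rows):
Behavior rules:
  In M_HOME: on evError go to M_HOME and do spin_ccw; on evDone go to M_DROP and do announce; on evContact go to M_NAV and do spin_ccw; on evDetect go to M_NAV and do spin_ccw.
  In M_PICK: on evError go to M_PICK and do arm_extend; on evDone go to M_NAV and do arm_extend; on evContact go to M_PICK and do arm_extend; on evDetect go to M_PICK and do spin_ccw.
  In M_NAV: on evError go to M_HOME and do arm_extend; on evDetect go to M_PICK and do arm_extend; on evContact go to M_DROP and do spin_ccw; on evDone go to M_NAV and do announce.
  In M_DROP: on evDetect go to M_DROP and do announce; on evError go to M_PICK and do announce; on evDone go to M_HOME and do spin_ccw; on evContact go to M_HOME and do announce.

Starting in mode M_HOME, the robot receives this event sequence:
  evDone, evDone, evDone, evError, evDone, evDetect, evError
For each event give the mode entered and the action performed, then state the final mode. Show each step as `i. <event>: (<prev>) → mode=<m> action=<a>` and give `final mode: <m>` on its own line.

1. evDone: (M_HOME) → mode=M_DROP action=announce
2. evDone: (M_DROP) → mode=M_HOME action=spin_ccw
3. evDone: (M_HOME) → mode=M_DROP action=announce
4. evError: (M_DROP) → mode=M_PICK action=announce
5. evDone: (M_PICK) → mode=M_NAV action=arm_extend
6. evDetect: (M_NAV) → mode=M_PICK action=arm_extend
7. evError: (M_PICK) → mode=M_PICK action=arm_extend

final mode: M_PICK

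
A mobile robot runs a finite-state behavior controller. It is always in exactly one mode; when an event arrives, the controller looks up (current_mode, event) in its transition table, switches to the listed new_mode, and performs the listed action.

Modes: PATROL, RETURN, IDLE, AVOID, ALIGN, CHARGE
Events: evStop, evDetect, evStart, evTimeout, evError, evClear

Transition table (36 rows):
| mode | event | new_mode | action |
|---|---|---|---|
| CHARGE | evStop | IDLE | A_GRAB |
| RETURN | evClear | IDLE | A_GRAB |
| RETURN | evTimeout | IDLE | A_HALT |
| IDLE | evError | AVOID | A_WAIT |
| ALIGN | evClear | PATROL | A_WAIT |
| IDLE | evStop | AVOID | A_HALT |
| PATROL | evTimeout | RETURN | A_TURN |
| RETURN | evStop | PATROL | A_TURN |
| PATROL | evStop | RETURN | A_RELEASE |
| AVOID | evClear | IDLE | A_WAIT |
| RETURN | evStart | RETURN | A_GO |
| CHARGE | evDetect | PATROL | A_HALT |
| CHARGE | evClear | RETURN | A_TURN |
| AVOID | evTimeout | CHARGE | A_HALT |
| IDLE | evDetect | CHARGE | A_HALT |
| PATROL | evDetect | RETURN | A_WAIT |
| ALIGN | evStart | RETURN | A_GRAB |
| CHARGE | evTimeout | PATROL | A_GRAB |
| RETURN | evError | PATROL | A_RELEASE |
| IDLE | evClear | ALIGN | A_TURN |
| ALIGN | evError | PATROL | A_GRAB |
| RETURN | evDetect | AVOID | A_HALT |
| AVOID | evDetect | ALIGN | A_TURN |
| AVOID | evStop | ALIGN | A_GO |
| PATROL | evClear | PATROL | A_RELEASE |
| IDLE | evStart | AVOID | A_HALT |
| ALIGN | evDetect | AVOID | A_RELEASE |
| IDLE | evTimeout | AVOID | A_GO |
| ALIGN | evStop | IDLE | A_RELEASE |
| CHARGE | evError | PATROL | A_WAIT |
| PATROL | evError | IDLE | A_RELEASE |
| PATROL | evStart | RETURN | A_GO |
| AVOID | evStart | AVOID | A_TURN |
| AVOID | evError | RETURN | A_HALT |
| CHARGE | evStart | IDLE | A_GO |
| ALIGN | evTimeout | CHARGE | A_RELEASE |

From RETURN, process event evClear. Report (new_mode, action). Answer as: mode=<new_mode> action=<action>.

current mode = RETURN; filter table to that mode:
  (RETURN, evClear) → (IDLE, A_GRAB)  ← event matches
  (RETURN, evTimeout) → (IDLE, A_HALT)
  (RETURN, evStop) → (PATROL, A_TURN)
  (RETURN, evStart) → (RETURN, A_GO)
  (RETURN, evError) → (PATROL, A_RELEASE)
  (RETURN, evDetect) → (AVOID, A_HALT)
event = evClear selects (IDLE, A_GRAB)

mode=IDLE action=A_GRAB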